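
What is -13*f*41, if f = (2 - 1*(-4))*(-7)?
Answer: 22386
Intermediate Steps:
f = -42 (f = (2 + 4)*(-7) = 6*(-7) = -42)
-13*f*41 = -13*(-42)*41 = 546*41 = 22386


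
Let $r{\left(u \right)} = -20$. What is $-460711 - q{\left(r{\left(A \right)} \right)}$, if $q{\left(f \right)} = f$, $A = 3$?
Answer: $-460691$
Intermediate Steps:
$-460711 - q{\left(r{\left(A \right)} \right)} = -460711 - -20 = -460711 + 20 = -460691$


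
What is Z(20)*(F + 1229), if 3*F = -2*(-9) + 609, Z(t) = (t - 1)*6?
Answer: 163932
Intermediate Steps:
Z(t) = -6 + 6*t (Z(t) = (-1 + t)*6 = -6 + 6*t)
F = 209 (F = (-2*(-9) + 609)/3 = (18 + 609)/3 = (1/3)*627 = 209)
Z(20)*(F + 1229) = (-6 + 6*20)*(209 + 1229) = (-6 + 120)*1438 = 114*1438 = 163932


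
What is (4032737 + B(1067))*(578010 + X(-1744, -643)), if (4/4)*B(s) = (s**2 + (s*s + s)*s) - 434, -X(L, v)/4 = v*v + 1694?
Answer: -1321891606906728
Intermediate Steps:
X(L, v) = -6776 - 4*v**2 (X(L, v) = -4*(v*v + 1694) = -4*(v**2 + 1694) = -4*(1694 + v**2) = -6776 - 4*v**2)
B(s) = -434 + s**2 + s*(s + s**2) (B(s) = (s**2 + (s*s + s)*s) - 434 = (s**2 + (s**2 + s)*s) - 434 = (s**2 + (s + s**2)*s) - 434 = (s**2 + s*(s + s**2)) - 434 = -434 + s**2 + s*(s + s**2))
(4032737 + B(1067))*(578010 + X(-1744, -643)) = (4032737 + (-434 + 1067**3 + 2*1067**2))*(578010 + (-6776 - 4*(-643)**2)) = (4032737 + (-434 + 1214767763 + 2*1138489))*(578010 + (-6776 - 4*413449)) = (4032737 + (-434 + 1214767763 + 2276978))*(578010 + (-6776 - 1653796)) = (4032737 + 1217044307)*(578010 - 1660572) = 1221077044*(-1082562) = -1321891606906728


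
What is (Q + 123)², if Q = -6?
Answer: 13689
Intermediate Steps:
(Q + 123)² = (-6 + 123)² = 117² = 13689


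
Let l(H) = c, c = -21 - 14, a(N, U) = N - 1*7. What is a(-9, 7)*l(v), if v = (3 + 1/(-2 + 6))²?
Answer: 560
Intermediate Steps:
a(N, U) = -7 + N (a(N, U) = N - 7 = -7 + N)
c = -35
v = 169/16 (v = (3 + 1/4)² = (3 + ¼)² = (13/4)² = 169/16 ≈ 10.563)
l(H) = -35
a(-9, 7)*l(v) = (-7 - 9)*(-35) = -16*(-35) = 560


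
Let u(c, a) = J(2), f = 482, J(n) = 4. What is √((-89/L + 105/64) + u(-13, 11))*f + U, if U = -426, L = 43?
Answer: -426 + 241*√422561/172 ≈ 484.82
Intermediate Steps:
u(c, a) = 4
√((-89/L + 105/64) + u(-13, 11))*f + U = √((-89/43 + 105/64) + 4)*482 - 426 = √(-1181/2752 + 4)*482 - 426 = √(9827/2752)*482 - 426 = (√422561/344)*482 - 426 = 241*√422561/172 - 426 = -426 + 241*√422561/172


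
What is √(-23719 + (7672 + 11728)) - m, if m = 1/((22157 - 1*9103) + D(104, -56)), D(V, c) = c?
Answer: -1/12998 + I*√4319 ≈ -7.6935e-5 + 65.719*I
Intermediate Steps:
m = 1/12998 (m = 1/((22157 - 1*9103) - 56) = 1/((22157 - 9103) - 56) = 1/(13054 - 56) = 1/12998 ≈ 7.6935e-5)
√(-23719 + (7672 + 11728)) - m = √(-23719 + (7672 + 11728)) - 1*1/12998 = √(-23719 + 19400) - 1/12998 = √(-4319) - 1/12998 = I*√4319 - 1/12998 = -1/12998 + I*√4319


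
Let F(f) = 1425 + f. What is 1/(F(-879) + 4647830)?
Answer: 1/4648376 ≈ 2.1513e-7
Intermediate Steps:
1/(F(-879) + 4647830) = 1/((1425 - 879) + 4647830) = 1/(546 + 4647830) = 1/4648376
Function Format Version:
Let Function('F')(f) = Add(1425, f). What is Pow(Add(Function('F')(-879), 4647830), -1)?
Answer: Rational(1, 4648376) ≈ 2.1513e-7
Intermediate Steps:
Pow(Add(Function('F')(-879), 4647830), -1) = Pow(Add(Add(1425, -879), 4647830), -1) = Pow(Add(546, 4647830), -1) = Pow(4648376, -1) = Rational(1, 4648376)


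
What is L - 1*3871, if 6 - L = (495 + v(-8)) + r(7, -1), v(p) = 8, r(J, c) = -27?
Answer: -4341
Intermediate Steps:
L = -470 (L = 6 - ((495 + 8) - 27) = 6 - (503 - 27) = 6 - 1*476 = 6 - 476 = -470)
L - 1*3871 = -470 - 1*3871 = -470 - 3871 = -4341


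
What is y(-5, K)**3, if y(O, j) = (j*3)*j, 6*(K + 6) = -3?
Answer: 130323843/64 ≈ 2.0363e+6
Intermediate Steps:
K = -13/2 (K = -6 + (1/6)*(-3) = -6 - 1/2 = -13/2 ≈ -6.5000)
y(O, j) = 3*j**2 (y(O, j) = (3*j)*j = 3*j**2)
y(-5, K)**3 = (3*(-13/2)**2)**3 = (3*(169/4))**3 = (507/4)**3 = 130323843/64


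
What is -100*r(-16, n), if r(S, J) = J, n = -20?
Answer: 2000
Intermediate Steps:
-100*r(-16, n) = -100*(-20) = 2000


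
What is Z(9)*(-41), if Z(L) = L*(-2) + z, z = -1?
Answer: 779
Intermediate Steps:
Z(L) = -1 - 2*L (Z(L) = L*(-2) - 1 = -2*L - 1 = -1 - 2*L)
Z(9)*(-41) = (-1 - 2*9)*(-41) = (-1 - 18)*(-41) = -19*(-41) = 779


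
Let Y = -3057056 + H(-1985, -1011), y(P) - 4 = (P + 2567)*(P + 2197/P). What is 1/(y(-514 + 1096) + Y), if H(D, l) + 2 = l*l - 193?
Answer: -582/110883103 ≈ -5.2488e-6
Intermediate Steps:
H(D, l) = -195 + l**2 (H(D, l) = -2 + (l*l - 193) = -2 + (l**2 - 193) = -2 + (-193 + l**2) = -195 + l**2)
y(P) = 4 + (2567 + P)*(P + 2197/P) (y(P) = 4 + (P + 2567)*(P + 2197/P) = 4 + (2567 + P)*(P + 2197/P))
Y = -2035130 (Y = -3057056 + (-195 + (-1011)**2) = -3057056 + (-195 + 1022121) = -3057056 + 1021926 = -2035130)
1/(y(-514 + 1096) + Y) = 1/((2201 + (-514 + 1096)**2 + 2567*(-514 + 1096) + 5639699/(-514 + 1096)) - 2035130) = 1/((2201 + 582**2 + 2567*582 + 5639699/582) - 2035130) = 1/((2201 + 338724 + 1493994 + 5639699*(1/582)) - 2035130) = 1/((2201 + 338724 + 1493994 + 5639699/582) - 2035130) = 1/(1073562557/582 - 2035130) = 1/(-110883103/582) = -582/110883103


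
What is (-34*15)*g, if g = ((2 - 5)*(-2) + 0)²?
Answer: -18360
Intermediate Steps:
g = 36 (g = (-3*(-2) + 0)² = (6 + 0)² = 6² = 36)
(-34*15)*g = -34*15*36 = -510*36 = -18360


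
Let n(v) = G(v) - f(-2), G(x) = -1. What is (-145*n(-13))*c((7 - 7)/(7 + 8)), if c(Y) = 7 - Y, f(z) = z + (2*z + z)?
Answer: -7105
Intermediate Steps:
f(z) = 4*z (f(z) = z + 3*z = 4*z)
n(v) = 7 (n(v) = -1 - 4*(-2) = -1 - 1*(-8) = -1 + 8 = 7)
(-145*n(-13))*c((7 - 7)/(7 + 8)) = (-145*7)*(7 - (7 - 7)/(7 + 8)) = -1015*(7 - 0/15) = -1015*(7 - 1*0) = -1015*(7 + 0) = -1015*7 = -7105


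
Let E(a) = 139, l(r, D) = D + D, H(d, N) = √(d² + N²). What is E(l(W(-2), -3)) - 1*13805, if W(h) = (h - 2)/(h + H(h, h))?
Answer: -13666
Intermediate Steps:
H(d, N) = √(N² + d²)
W(h) = (-2 + h)/(h + √2*√(h²)) (W(h) = (h - 2)/(h + √(h² + h²)) = (-2 + h)/(h + √(2*h²)) = (-2 + h)/(h + √2*√(h²)))
l(r, D) = 2*D
E(l(W(-2), -3)) - 1*13805 = 139 - 1*13805 = 139 - 13805 = -13666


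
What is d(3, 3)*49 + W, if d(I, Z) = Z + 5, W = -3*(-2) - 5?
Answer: 393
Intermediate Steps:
W = 1 (W = 6 - 5 = 1)
d(I, Z) = 5 + Z
d(3, 3)*49 + W = (5 + 3)*49 + 1 = 8*49 + 1 = 392 + 1 = 393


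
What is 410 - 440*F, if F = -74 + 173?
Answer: -43150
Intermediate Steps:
F = 99
410 - 440*F = 410 - 440*99 = 410 - 43560 = -43150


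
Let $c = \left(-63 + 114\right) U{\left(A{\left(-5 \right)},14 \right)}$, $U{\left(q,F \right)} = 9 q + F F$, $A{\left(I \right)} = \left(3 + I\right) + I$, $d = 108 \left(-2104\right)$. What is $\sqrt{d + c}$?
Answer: $i \sqrt{220449} \approx 469.52 i$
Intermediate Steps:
$d = -227232$
$A{\left(I \right)} = 3 + 2 I$
$U{\left(q,F \right)} = F^{2} + 9 q$ ($U{\left(q,F \right)} = 9 q + F^{2} = F^{2} + 9 q$)
$c = 6783$ ($c = \left(-63 + 114\right) \left(14^{2} + 9 \left(3 + 2 \left(-5\right)\right)\right) = 51 \left(196 + 9 \left(3 - 10\right)\right) = 51 \left(196 + 9 \left(-7\right)\right) = 51 \left(196 - 63\right) = 51 \cdot 133 = 6783$)
$\sqrt{d + c} = \sqrt{-227232 + 6783} = \sqrt{-220449} = i \sqrt{220449}$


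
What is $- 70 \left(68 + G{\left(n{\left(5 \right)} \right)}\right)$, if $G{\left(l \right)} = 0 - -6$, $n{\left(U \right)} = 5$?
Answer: $-5180$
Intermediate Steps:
$G{\left(l \right)} = 6$ ($G{\left(l \right)} = 0 + 6 = 6$)
$- 70 \left(68 + G{\left(n{\left(5 \right)} \right)}\right) = - 70 \left(68 + 6\right) = \left(-70\right) 74 = -5180$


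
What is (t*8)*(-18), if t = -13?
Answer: 1872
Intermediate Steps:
(t*8)*(-18) = -13*8*(-18) = -104*(-18) = 1872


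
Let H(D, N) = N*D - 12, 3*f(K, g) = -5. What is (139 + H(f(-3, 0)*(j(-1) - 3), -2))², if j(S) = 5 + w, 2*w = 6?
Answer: 185761/9 ≈ 20640.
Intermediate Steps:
w = 3 (w = (½)*6 = 3)
f(K, g) = -5/3 (f(K, g) = (⅓)*(-5) = -5/3)
j(S) = 8 (j(S) = 5 + 3 = 8)
H(D, N) = -12 + D*N (H(D, N) = D*N - 12 = -12 + D*N)
(139 + H(f(-3, 0)*(j(-1) - 3), -2))² = (139 + (-12 - 5*(8 - 3)/3*(-2)))² = (139 + (-12 - 5/3*5*(-2)))² = (139 + (-12 - 25/3*(-2)))² = (139 + (-12 + 50/3))² = (139 + 14/3)² = (431/3)² = 185761/9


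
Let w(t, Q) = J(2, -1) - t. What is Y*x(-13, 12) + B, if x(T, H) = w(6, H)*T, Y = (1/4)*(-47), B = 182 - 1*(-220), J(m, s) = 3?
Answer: -225/4 ≈ -56.250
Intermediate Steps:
B = 402 (B = 182 + 220 = 402)
w(t, Q) = 3 - t
Y = -47/4 (Y = (1*(¼))*(-47) = (¼)*(-47) = -47/4 ≈ -11.750)
x(T, H) = -3*T (x(T, H) = (3 - 1*6)*T = (3 - 6)*T = -3*T)
Y*x(-13, 12) + B = -(-141)*(-13)/4 + 402 = -47/4*39 + 402 = -1833/4 + 402 = -225/4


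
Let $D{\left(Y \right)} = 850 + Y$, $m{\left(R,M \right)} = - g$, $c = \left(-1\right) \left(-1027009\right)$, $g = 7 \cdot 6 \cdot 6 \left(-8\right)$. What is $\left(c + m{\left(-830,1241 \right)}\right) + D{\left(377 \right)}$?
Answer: $1030252$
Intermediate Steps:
$g = -2016$ ($g = 42 \cdot 6 \left(-8\right) = 252 \left(-8\right) = -2016$)
$c = 1027009$
$m{\left(R,M \right)} = 2016$ ($m{\left(R,M \right)} = \left(-1\right) \left(-2016\right) = 2016$)
$\left(c + m{\left(-830,1241 \right)}\right) + D{\left(377 \right)} = \left(1027009 + 2016\right) + \left(850 + 377\right) = 1029025 + 1227 = 1030252$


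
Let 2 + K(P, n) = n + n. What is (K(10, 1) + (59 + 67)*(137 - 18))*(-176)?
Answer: -2638944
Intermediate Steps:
K(P, n) = -2 + 2*n (K(P, n) = -2 + (n + n) = -2 + 2*n)
(K(10, 1) + (59 + 67)*(137 - 18))*(-176) = ((-2 + 2*1) + (59 + 67)*(137 - 18))*(-176) = ((-2 + 2) + 126*119)*(-176) = (0 + 14994)*(-176) = 14994*(-176) = -2638944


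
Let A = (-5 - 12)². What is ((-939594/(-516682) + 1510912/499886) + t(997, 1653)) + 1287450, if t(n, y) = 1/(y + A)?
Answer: 161441634139990222377/125395958701346 ≈ 1.2875e+6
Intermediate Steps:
A = 289 (A = (-17)² = 289)
t(n, y) = 1/(289 + y) (t(n, y) = 1/(y + 289) = 1/(289 + y))
((-939594/(-516682) + 1510912/499886) + t(997, 1653)) + 1287450 = ((-939594/(-516682) + 1510912/499886) + 1/(289 + 1653)) + 1287450 = ((-939594*(-1/516682) + 1510912*(1/499886)) + 1/1942) + 1287450 = ((469797/258341 + 755456/249943) + 1/1942) + 1287450 = (312587730067/64570524563 + 1/1942) + 1287450 = 607109942314677/125395958701346 + 1287450 = 161441634139990222377/125395958701346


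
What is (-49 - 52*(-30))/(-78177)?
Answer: -1511/78177 ≈ -0.019328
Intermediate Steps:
(-49 - 52*(-30))/(-78177) = (-49 + 1560)*(-1/78177) = 1511*(-1/78177) = -1511/78177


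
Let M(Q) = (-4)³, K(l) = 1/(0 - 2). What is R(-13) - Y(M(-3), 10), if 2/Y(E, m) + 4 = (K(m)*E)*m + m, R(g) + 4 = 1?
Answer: -490/163 ≈ -3.0061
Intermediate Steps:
K(l) = -½ (K(l) = 1/(-2) = -½)
R(g) = -3 (R(g) = -4 + 1 = -3)
M(Q) = -64
Y(E, m) = 2/(-4 + m - E*m/2) (Y(E, m) = 2/(-4 + ((-E/2)*m + m)) = 2/(-4 + (-E*m/2 + m)) = 2/(-4 + (m - E*m/2)) = 2/(-4 + m - E*m/2))
R(-13) - Y(M(-3), 10) = -3 - 4/(-8 + 2*10 - 1*(-64)*10) = -3 - 4/(-8 + 20 + 640) = -3 - 4/652 = -3 - 1*1/163 = -3 - 1/163 = -490/163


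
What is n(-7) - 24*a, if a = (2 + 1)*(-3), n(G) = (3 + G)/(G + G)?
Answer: 1514/7 ≈ 216.29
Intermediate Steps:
n(G) = (3 + G)/(2*G) (n(G) = (3 + G)/((2*G)) = (3 + G)*(1/(2*G)) = (3 + G)/(2*G))
a = -9 (a = 3*(-3) = -9)
n(-7) - 24*a = (1/2)*(3 - 7)/(-7) - 24*(-9) = (1/2)*(-1/7)*(-4) + 216 = 2/7 + 216 = 1514/7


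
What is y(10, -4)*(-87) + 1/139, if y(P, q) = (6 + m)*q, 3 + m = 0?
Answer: 145117/139 ≈ 1044.0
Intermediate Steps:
m = -3 (m = -3 + 0 = -3)
y(P, q) = 3*q (y(P, q) = (6 - 3)*q = 3*q)
y(10, -4)*(-87) + 1/139 = (3*(-4))*(-87) + 1/139 = -12*(-87) + 1/139 = 1044 + 1/139 = 145117/139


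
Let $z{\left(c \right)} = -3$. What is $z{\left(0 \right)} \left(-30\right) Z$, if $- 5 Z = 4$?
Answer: $-72$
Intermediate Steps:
$Z = - \frac{4}{5}$ ($Z = \left(- \frac{1}{5}\right) 4 = - \frac{4}{5} \approx -0.8$)
$z{\left(0 \right)} \left(-30\right) Z = \left(-3\right) \left(-30\right) \left(- \frac{4}{5}\right) = 90 \left(- \frac{4}{5}\right) = -72$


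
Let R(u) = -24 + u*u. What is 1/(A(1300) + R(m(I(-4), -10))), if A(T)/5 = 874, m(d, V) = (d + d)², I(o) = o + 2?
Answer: 1/4602 ≈ 0.00021730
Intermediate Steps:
I(o) = 2 + o
m(d, V) = 4*d² (m(d, V) = (2*d)² = 4*d²)
R(u) = -24 + u²
A(T) = 4370 (A(T) = 5*874 = 4370)
1/(A(1300) + R(m(I(-4), -10))) = 1/(4370 + (-24 + (4*(2 - 4)²)²)) = 1/(4370 + (-24 + (4*(-2)²)²)) = 1/(4370 + (-24 + (4*4)²)) = 1/(4370 + (-24 + 16²)) = 1/(4370 + (-24 + 256)) = 1/(4370 + 232) = 1/4602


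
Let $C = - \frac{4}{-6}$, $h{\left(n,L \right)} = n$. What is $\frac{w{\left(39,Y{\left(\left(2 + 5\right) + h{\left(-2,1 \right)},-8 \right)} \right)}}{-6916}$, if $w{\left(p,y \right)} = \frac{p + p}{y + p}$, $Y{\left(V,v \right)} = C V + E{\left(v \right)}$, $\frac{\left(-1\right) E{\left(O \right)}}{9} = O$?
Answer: $- \frac{9}{91238} \approx -9.8643 \cdot 10^{-5}$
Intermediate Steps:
$C = \frac{2}{3}$ ($C = \left(-4\right) \left(- \frac{1}{6}\right) = \frac{2}{3} \approx 0.66667$)
$E{\left(O \right)} = - 9 O$
$Y{\left(V,v \right)} = - 9 v + \frac{2 V}{3}$ ($Y{\left(V,v \right)} = \frac{2 V}{3} - 9 v = - 9 v + \frac{2 V}{3}$)
$w{\left(p,y \right)} = \frac{2 p}{p + y}$
$\frac{w{\left(39,Y{\left(\left(2 + 5\right) + h{\left(-2,1 \right)},-8 \right)} \right)}}{-6916} = \frac{2 \cdot 39 \frac{1}{39 + \left(\left(-9\right) \left(-8\right) + \frac{2 \left(\left(2 + 5\right) - 2\right)}{3}\right)}}{-6916} = 2 \cdot 39 \frac{1}{39 + \left(72 + \frac{2 \left(7 - 2\right)}{3}\right)} \left(- \frac{1}{6916}\right) = 2 \cdot 39 \frac{1}{39 + \left(72 + \frac{2}{3} \cdot 5\right)} \left(- \frac{1}{6916}\right) = 2 \cdot 39 \frac{1}{39 + \left(72 + \frac{10}{3}\right)} \left(- \frac{1}{6916}\right) = 2 \cdot 39 \frac{1}{39 + \frac{226}{3}} \left(- \frac{1}{6916}\right) = 2 \cdot 39 \frac{1}{\frac{343}{3}} \left(- \frac{1}{6916}\right) = 2 \cdot 39 \cdot \frac{3}{343} \left(- \frac{1}{6916}\right) = \frac{234}{343} \left(- \frac{1}{6916}\right) = - \frac{9}{91238}$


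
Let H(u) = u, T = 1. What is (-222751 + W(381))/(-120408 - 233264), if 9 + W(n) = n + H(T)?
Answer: 111189/176836 ≈ 0.62877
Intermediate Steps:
W(n) = -8 + n (W(n) = -9 + (n + 1) = -9 + (1 + n) = -8 + n)
(-222751 + W(381))/(-120408 - 233264) = (-222751 + (-8 + 381))/(-120408 - 233264) = (-222751 + 373)/(-353672) = -222378*(-1/353672) = 111189/176836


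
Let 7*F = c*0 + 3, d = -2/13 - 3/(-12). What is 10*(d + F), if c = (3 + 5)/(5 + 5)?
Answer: 955/182 ≈ 5.2473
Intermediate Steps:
c = ⅘ (c = 8/10 = 8*(⅒) = ⅘ ≈ 0.80000)
d = 5/52 (d = -2*1/13 - 3*(-1/12) = -2/13 + ¼ = 5/52 ≈ 0.096154)
F = 3/7 (F = ((⅘)*0 + 3)/7 = (0 + 3)/7 = (⅐)*3 = 3/7 ≈ 0.42857)
10*(d + F) = 10*(5/52 + 3/7) = 10*(191/364) = 955/182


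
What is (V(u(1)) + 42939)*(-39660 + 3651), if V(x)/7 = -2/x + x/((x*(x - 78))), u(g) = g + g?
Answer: -117491065425/76 ≈ -1.5459e+9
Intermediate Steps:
u(g) = 2*g
V(x) = -14/x + 7/(-78 + x) (V(x) = 7*(-2/x + x/((x*(x - 78)))) = 7*(-2/x + x/((x*(-78 + x)))) = 7*(-2/x + x*(1/(x*(-78 + x)))) = 7*(-2/x + 1/(-78 + x)) = 7*(1/(-78 + x) - 2/x) = -14/x + 7/(-78 + x))
(V(u(1)) + 42939)*(-39660 + 3651) = (7*(156 - 2)/(((2*1))*(-78 + 2*1)) + 42939)*(-39660 + 3651) = (7*(156 - 1*2)/(2*(-78 + 2)) + 42939)*(-36009) = (7*(½)*(156 - 2)/(-76) + 42939)*(-36009) = (7*(½)*(-1/76)*154 + 42939)*(-36009) = (-539/76 + 42939)*(-36009) = (3262825/76)*(-36009) = -117491065425/76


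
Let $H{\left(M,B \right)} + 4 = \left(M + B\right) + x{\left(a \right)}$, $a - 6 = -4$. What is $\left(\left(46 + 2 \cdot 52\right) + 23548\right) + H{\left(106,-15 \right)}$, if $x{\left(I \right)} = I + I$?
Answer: $23789$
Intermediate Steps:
$a = 2$ ($a = 6 - 4 = 2$)
$x{\left(I \right)} = 2 I$
$H{\left(M,B \right)} = B + M$ ($H{\left(M,B \right)} = -4 + \left(\left(M + B\right) + 2 \cdot 2\right) = -4 + \left(\left(B + M\right) + 4\right) = -4 + \left(4 + B + M\right) = B + M$)
$\left(\left(46 + 2 \cdot 52\right) + 23548\right) + H{\left(106,-15 \right)} = \left(\left(46 + 2 \cdot 52\right) + 23548\right) + \left(-15 + 106\right) = \left(\left(46 + 104\right) + 23548\right) + 91 = \left(150 + 23548\right) + 91 = 23698 + 91 = 23789$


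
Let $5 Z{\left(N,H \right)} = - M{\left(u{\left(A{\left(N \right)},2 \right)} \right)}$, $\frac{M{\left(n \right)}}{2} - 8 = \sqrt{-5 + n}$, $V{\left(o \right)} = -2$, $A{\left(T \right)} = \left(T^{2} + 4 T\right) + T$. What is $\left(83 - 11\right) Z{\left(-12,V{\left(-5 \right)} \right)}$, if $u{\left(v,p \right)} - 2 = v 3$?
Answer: $- \frac{1152}{5} - \frac{144 \sqrt{249}}{5} \approx -684.86$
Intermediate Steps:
$A{\left(T \right)} = T^{2} + 5 T$
$u{\left(v,p \right)} = 2 + 3 v$ ($u{\left(v,p \right)} = 2 + v 3 = 2 + 3 v$)
$M{\left(n \right)} = 16 + 2 \sqrt{-5 + n}$
$Z{\left(N,H \right)} = - \frac{16}{5} - \frac{2 \sqrt{-3 + 3 N \left(5 + N\right)}}{5}$ ($Z{\left(N,H \right)} = \frac{\left(-1\right) \left(16 + 2 \sqrt{-5 + \left(2 + 3 N \left(5 + N\right)\right)}\right)}{5} = \frac{\left(-1\right) \left(16 + 2 \sqrt{-3 + 3 N \left(5 + N\right)}\right)}{5} = \frac{-16 - 2 \sqrt{-3 + 3 N \left(5 + N\right)}}{5} = - \frac{16}{5} - \frac{2 \sqrt{-3 + 3 N \left(5 + N\right)}}{5}$)
$\left(83 - 11\right) Z{\left(-12,V{\left(-5 \right)} \right)} = \left(83 - 11\right) \left(- \frac{16}{5} - \frac{2 \sqrt{3} \sqrt{-1 - 12 \left(5 - 12\right)}}{5}\right) = 72 \left(- \frac{16}{5} - \frac{2 \sqrt{3} \sqrt{-1 - -84}}{5}\right) = 72 \left(- \frac{16}{5} - \frac{2 \sqrt{3} \sqrt{-1 + 84}}{5}\right) = 72 \left(- \frac{16}{5} - \frac{2 \sqrt{3} \sqrt{83}}{5}\right) = 72 \left(- \frac{16}{5} - \frac{2 \sqrt{249}}{5}\right) = - \frac{1152}{5} - \frac{144 \sqrt{249}}{5}$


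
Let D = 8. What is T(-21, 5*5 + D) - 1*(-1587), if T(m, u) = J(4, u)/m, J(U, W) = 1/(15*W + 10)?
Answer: 16830134/10605 ≈ 1587.0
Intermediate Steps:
J(U, W) = 1/(10 + 15*W)
T(m, u) = 1/(5*m*(2 + 3*u)) (T(m, u) = (1/(5*(2 + 3*u)))/m = 1/(5*m*(2 + 3*u)))
T(-21, 5*5 + D) - 1*(-1587) = (1/5)/(-21*(2 + 3*(5*5 + 8))) - 1*(-1587) = (1/5)*(-1/21)/(2 + 3*(25 + 8)) + 1587 = (1/5)*(-1/21)/(2 + 3*33) + 1587 = (1/5)*(-1/21)/(2 + 99) + 1587 = (1/5)*(-1/21)/101 + 1587 = (1/5)*(-1/21)*(1/101) + 1587 = -1/10605 + 1587 = 16830134/10605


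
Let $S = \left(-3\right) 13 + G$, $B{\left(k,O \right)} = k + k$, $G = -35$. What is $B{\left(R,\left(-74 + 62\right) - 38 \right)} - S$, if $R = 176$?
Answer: $426$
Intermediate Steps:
$B{\left(k,O \right)} = 2 k$
$S = -74$ ($S = \left(-3\right) 13 - 35 = -39 - 35 = -74$)
$B{\left(R,\left(-74 + 62\right) - 38 \right)} - S = 2 \cdot 176 - -74 = 352 + 74 = 426$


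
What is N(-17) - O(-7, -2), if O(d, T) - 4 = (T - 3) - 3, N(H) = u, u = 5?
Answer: 9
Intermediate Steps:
N(H) = 5
O(d, T) = -2 + T (O(d, T) = 4 + ((T - 3) - 3) = 4 + ((-3 + T) - 3) = 4 + (-6 + T) = -2 + T)
N(-17) - O(-7, -2) = 5 - (-2 - 2) = 5 - 1*(-4) = 5 + 4 = 9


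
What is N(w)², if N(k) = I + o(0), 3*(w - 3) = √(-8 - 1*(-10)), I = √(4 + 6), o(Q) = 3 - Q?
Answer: (3 + √10)² ≈ 37.974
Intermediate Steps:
I = √10 ≈ 3.1623
w = 3 + √2/3 (w = 3 + √(-8 - 1*(-10))/3 = 3 + √(-8 + 10)/3 = 3 + √2/3 ≈ 3.4714)
N(k) = 3 + √10 (N(k) = √10 + (3 - 1*0) = √10 + (3 + 0) = √10 + 3 = 3 + √10)
N(w)² = (3 + √10)²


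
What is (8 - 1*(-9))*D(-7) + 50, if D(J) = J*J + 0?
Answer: 883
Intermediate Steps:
D(J) = J² (D(J) = J² + 0 = J²)
(8 - 1*(-9))*D(-7) + 50 = (8 - 1*(-9))*(-7)² + 50 = (8 + 9)*49 + 50 = 17*49 + 50 = 833 + 50 = 883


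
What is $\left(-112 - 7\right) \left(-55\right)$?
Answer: $6545$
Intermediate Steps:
$\left(-112 - 7\right) \left(-55\right) = \left(-119\right) \left(-55\right) = 6545$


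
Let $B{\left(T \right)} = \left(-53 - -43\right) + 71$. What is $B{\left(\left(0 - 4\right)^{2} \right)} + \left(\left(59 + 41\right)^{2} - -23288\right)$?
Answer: $33349$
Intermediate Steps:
$B{\left(T \right)} = 61$ ($B{\left(T \right)} = \left(-53 + 43\right) + 71 = -10 + 71 = 61$)
$B{\left(\left(0 - 4\right)^{2} \right)} + \left(\left(59 + 41\right)^{2} - -23288\right) = 61 + \left(\left(59 + 41\right)^{2} - -23288\right) = 61 + \left(100^{2} + 23288\right) = 61 + \left(10000 + 23288\right) = 61 + 33288 = 33349$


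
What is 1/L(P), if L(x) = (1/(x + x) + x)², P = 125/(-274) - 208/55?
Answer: 926359453840976100/17577443127643807321 ≈ 0.052702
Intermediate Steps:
P = -63867/15070 (P = 125*(-1/274) - 208*1/55 = -125/274 - 208/55 = -63867/15070 ≈ -4.2380)
L(x) = (x + 1/(2*x))² (L(x) = (1/(2*x) + x)² = (x + 1/(2*x))²)
1/L(P) = 1/((1 + 2*(-63867/15070)²)²/(4*(-63867/15070)²)) = 1/((¼)*(227104900/4078993689)*(1 + 2*(4078993689/227104900))²) = 1/((¼)*(227104900/4078993689)*(1 + 4078993689/113552450)²) = 1/((¼)*(227104900/4078993689)*(4192546139/113552450)²) = 1/((¼)*(227104900/4078993689)*(17577443127643807321/12894158901002500)) = 1/(17577443127643807321/926359453840976100) = 926359453840976100/17577443127643807321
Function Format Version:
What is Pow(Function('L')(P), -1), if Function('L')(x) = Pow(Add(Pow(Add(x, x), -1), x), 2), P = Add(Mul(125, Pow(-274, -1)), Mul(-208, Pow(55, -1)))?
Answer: Rational(926359453840976100, 17577443127643807321) ≈ 0.052702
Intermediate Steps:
P = Rational(-63867, 15070) (P = Add(Mul(125, Rational(-1, 274)), Mul(-208, Rational(1, 55))) = Add(Rational(-125, 274), Rational(-208, 55)) = Rational(-63867, 15070) ≈ -4.2380)
Function('L')(x) = Pow(Add(x, Mul(Rational(1, 2), Pow(x, -1))), 2) (Function('L')(x) = Pow(Add(Pow(Mul(2, x), -1), x), 2) = Pow(Add(Mul(Rational(1, 2), Pow(x, -1)), x), 2) = Pow(Add(x, Mul(Rational(1, 2), Pow(x, -1))), 2))
Pow(Function('L')(P), -1) = Pow(Mul(Rational(1, 4), Pow(Rational(-63867, 15070), -2), Pow(Add(1, Mul(2, Pow(Rational(-63867, 15070), 2))), 2)), -1) = Pow(Mul(Rational(1, 4), Rational(227104900, 4078993689), Pow(Add(1, Mul(2, Rational(4078993689, 227104900))), 2)), -1) = Pow(Mul(Rational(1, 4), Rational(227104900, 4078993689), Pow(Add(1, Rational(4078993689, 113552450)), 2)), -1) = Pow(Mul(Rational(1, 4), Rational(227104900, 4078993689), Pow(Rational(4192546139, 113552450), 2)), -1) = Pow(Mul(Rational(1, 4), Rational(227104900, 4078993689), Rational(17577443127643807321, 12894158901002500)), -1) = Pow(Rational(17577443127643807321, 926359453840976100), -1) = Rational(926359453840976100, 17577443127643807321)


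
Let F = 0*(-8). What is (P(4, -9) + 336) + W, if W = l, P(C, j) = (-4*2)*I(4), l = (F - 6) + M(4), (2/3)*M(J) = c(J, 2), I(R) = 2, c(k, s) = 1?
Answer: 631/2 ≈ 315.50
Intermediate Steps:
F = 0
M(J) = 3/2 (M(J) = (3/2)*1 = 3/2)
l = -9/2 (l = (0 - 6) + 3/2 = -6 + 3/2 = -9/2 ≈ -4.5000)
P(C, j) = -16 (P(C, j) = -4*2*2 = -8*2 = -16)
W = -9/2 ≈ -4.5000
(P(4, -9) + 336) + W = (-16 + 336) - 9/2 = 320 - 9/2 = 631/2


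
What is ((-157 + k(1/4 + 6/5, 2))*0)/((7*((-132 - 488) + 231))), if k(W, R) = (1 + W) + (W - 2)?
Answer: 0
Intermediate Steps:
k(W, R) = -1 + 2*W (k(W, R) = (1 + W) + (-2 + W) = -1 + 2*W)
((-157 + k(1/4 + 6/5, 2))*0)/((7*((-132 - 488) + 231))) = ((-157 + (-1 + 2*(1/4 + 6/5)))*0)/((7*((-132 - 488) + 231))) = ((-157 + (-1 + 2*(1*(¼) + 6*(⅕))))*0)/((7*(-620 + 231))) = ((-157 + (-1 + 2*(¼ + 6/5)))*0)/((7*(-389))) = ((-157 + (-1 + 2*(29/20)))*0)/(-2723) = ((-157 + (-1 + 29/10))*0)*(-1/2723) = ((-157 + 19/10)*0)*(-1/2723) = -1551/10*0*(-1/2723) = 0*(-1/2723) = 0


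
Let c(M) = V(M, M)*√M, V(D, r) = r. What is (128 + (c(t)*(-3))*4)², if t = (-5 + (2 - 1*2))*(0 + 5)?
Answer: -2233616 + 384000*I ≈ -2.2336e+6 + 3.84e+5*I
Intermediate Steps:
t = -25 (t = (-5 + (2 - 2))*5 = (-5 + 0)*5 = -5*5 = -25)
c(M) = M^(3/2) (c(M) = M*√M = M^(3/2))
(128 + (c(t)*(-3))*4)² = (128 + ((-25)^(3/2)*(-3))*4)² = (128 + (-125*I*(-3))*4)² = (128 + (375*I)*4)² = (128 + 1500*I)²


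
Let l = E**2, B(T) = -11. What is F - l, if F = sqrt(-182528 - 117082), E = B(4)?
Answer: -121 + 3*I*sqrt(33290) ≈ -121.0 + 547.37*I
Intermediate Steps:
E = -11
F = 3*I*sqrt(33290) (F = sqrt(-299610) = 3*I*sqrt(33290) ≈ 547.37*I)
l = 121 (l = (-11)**2 = 121)
F - l = 3*I*sqrt(33290) - 1*121 = 3*I*sqrt(33290) - 121 = -121 + 3*I*sqrt(33290)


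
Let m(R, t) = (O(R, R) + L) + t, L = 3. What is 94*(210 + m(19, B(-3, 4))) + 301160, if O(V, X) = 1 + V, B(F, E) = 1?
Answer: 323156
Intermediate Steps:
m(R, t) = 4 + R + t (m(R, t) = ((1 + R) + 3) + t = (4 + R) + t = 4 + R + t)
94*(210 + m(19, B(-3, 4))) + 301160 = 94*(210 + (4 + 19 + 1)) + 301160 = 94*(210 + 24) + 301160 = 94*234 + 301160 = 21996 + 301160 = 323156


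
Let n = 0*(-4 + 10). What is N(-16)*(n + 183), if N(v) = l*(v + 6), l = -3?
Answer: 5490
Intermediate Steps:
n = 0 (n = 0*6 = 0)
N(v) = -18 - 3*v (N(v) = -3*(v + 6) = -3*(6 + v) = -18 - 3*v)
N(-16)*(n + 183) = (-18 - 3*(-16))*(0 + 183) = (-18 + 48)*183 = 30*183 = 5490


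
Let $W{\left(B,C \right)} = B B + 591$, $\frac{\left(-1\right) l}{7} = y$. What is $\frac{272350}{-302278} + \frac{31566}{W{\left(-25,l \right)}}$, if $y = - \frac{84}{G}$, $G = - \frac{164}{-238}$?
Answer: $\frac{2302632437}{91892512} \approx 25.058$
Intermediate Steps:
$G = \frac{82}{119}$ ($G = \left(-164\right) \left(- \frac{1}{238}\right) = \frac{82}{119} \approx 0.68908$)
$y = - \frac{4998}{41}$ ($y = - \frac{84}{\frac{82}{119}} = \left(-84\right) \frac{119}{82} = - \frac{4998}{41} \approx -121.9$)
$l = \frac{34986}{41}$ ($l = \left(-7\right) \left(- \frac{4998}{41}\right) = \frac{34986}{41} \approx 853.32$)
$W{\left(B,C \right)} = 591 + B^{2}$ ($W{\left(B,C \right)} = B^{2} + 591 = 591 + B^{2}$)
$\frac{272350}{-302278} + \frac{31566}{W{\left(-25,l \right)}} = \frac{272350}{-302278} + \frac{31566}{591 + \left(-25\right)^{2}} = 272350 \left(- \frac{1}{302278}\right) + \frac{31566}{591 + 625} = - \frac{136175}{151139} + \frac{31566}{1216} = - \frac{136175}{151139} + 31566 \cdot \frac{1}{1216} = - \frac{136175}{151139} + \frac{15783}{608} = \frac{2302632437}{91892512}$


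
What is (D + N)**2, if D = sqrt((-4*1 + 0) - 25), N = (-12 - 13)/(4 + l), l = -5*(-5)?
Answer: (25 - 29*I*sqrt(29))**2/841 ≈ -28.257 - 9.2848*I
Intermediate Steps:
l = 25
N = -25/29 (N = (-12 - 13)/(4 + 25) = -25/29 ≈ -0.86207)
D = I*sqrt(29) (D = sqrt((-4 + 0) - 25) = sqrt(-4 - 25) = sqrt(-29) = I*sqrt(29) ≈ 5.3852*I)
(D + N)**2 = (I*sqrt(29) - 25/29)**2 = (-25/29 + I*sqrt(29))**2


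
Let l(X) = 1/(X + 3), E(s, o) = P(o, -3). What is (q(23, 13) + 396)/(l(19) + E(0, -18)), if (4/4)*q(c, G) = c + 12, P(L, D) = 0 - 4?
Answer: -9482/87 ≈ -108.99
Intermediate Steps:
P(L, D) = -4
E(s, o) = -4
q(c, G) = 12 + c (q(c, G) = c + 12 = 12 + c)
l(X) = 1/(3 + X)
(q(23, 13) + 396)/(l(19) + E(0, -18)) = ((12 + 23) + 396)/(1/(3 + 19) - 4) = (35 + 396)/(1/22 - 4) = 431/(1/22 - 4) = 431/(-87/22) = 431*(-22/87) = -9482/87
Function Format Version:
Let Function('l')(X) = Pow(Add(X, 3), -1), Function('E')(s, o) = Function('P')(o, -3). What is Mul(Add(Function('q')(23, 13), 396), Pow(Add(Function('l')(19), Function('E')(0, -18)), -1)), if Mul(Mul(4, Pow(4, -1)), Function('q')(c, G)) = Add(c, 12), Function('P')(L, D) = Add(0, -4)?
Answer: Rational(-9482, 87) ≈ -108.99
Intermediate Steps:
Function('P')(L, D) = -4
Function('E')(s, o) = -4
Function('q')(c, G) = Add(12, c) (Function('q')(c, G) = Add(c, 12) = Add(12, c))
Function('l')(X) = Pow(Add(3, X), -1)
Mul(Add(Function('q')(23, 13), 396), Pow(Add(Function('l')(19), Function('E')(0, -18)), -1)) = Mul(Add(Add(12, 23), 396), Pow(Add(Pow(Add(3, 19), -1), -4), -1)) = Mul(Add(35, 396), Pow(Add(Pow(22, -1), -4), -1)) = Mul(431, Pow(Add(Rational(1, 22), -4), -1)) = Mul(431, Pow(Rational(-87, 22), -1)) = Mul(431, Rational(-22, 87)) = Rational(-9482, 87)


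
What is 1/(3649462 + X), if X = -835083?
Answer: 1/2814379 ≈ 3.5532e-7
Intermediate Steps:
1/(3649462 + X) = 1/(3649462 - 835083) = 1/2814379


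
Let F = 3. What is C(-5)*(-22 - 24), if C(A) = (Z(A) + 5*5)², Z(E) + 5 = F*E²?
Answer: -415150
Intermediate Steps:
Z(E) = -5 + 3*E²
C(A) = (20 + 3*A²)² (C(A) = ((-5 + 3*A²) + 5*5)² = ((-5 + 3*A²) + 25)² = (20 + 3*A²)²)
C(-5)*(-22 - 24) = (20 + 3*(-5)²)²*(-22 - 24) = (20 + 3*25)²*(-46) = (20 + 75)²*(-46) = 95²*(-46) = 9025*(-46) = -415150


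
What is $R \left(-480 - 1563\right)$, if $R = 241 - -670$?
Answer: $-1861173$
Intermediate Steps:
$R = 911$ ($R = 241 + 670 = 911$)
$R \left(-480 - 1563\right) = 911 \left(-480 - 1563\right) = 911 \left(-2043\right) = -1861173$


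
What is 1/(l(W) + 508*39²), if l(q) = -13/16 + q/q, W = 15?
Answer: 16/12362691 ≈ 1.2942e-6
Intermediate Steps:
l(q) = 3/16 (l(q) = -13*1/16 + 1 = -13/16 + 1 = 3/16)
1/(l(W) + 508*39²) = 1/(3/16 + 508*39²) = 1/(3/16 + 508*1521) = 1/(3/16 + 772668) = 1/(12362691/16) = 16/12362691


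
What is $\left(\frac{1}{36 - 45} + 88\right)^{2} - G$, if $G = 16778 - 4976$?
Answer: $- \frac{330281}{81} \approx -4077.5$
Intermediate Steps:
$G = 11802$
$\left(\frac{1}{36 - 45} + 88\right)^{2} - G = \left(\frac{1}{36 - 45} + 88\right)^{2} - 11802 = \left(\frac{1}{-9} + 88\right)^{2} - 11802 = \left(- \frac{1}{9} + 88\right)^{2} - 11802 = \left(\frac{791}{9}\right)^{2} - 11802 = \frac{625681}{81} - 11802 = - \frac{330281}{81}$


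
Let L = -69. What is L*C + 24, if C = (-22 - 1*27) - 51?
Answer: 6924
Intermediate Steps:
C = -100 (C = (-22 - 27) - 51 = -49 - 51 = -100)
L*C + 24 = -69*(-100) + 24 = 6900 + 24 = 6924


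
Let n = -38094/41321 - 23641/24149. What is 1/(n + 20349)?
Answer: 142551547/2900510458222 ≈ 4.9147e-5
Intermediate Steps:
n = -270971681/142551547 (n = -38094*1/41321 - 23641*1/24149 = -5442/5903 - 23641/24149 = -270971681/142551547 ≈ -1.9009)
1/(n + 20349) = 1/(-270971681/142551547 + 20349) = 1/(2900510458222/142551547) = 142551547/2900510458222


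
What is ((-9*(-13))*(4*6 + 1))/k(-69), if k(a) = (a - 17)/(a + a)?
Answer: 201825/43 ≈ 4693.6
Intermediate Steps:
k(a) = (-17 + a)/(2*a) (k(a) = (-17 + a)/((2*a)) = (-17 + a)*(1/(2*a)) = (-17 + a)/(2*a))
((-9*(-13))*(4*6 + 1))/k(-69) = ((-9*(-13))*(4*6 + 1))/(((½)*(-17 - 69)/(-69))) = (117*(24 + 1))/(((½)*(-1/69)*(-86))) = (117*25)/(43/69) = 2925*(69/43) = 201825/43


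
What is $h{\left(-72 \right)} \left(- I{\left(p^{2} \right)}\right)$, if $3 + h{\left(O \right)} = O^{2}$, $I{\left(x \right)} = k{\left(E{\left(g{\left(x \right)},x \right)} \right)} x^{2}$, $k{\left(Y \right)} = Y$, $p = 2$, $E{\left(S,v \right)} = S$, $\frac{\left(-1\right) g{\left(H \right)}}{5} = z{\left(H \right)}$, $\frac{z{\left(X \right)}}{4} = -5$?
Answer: $-8289600$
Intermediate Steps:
$z{\left(X \right)} = -20$ ($z{\left(X \right)} = 4 \left(-5\right) = -20$)
$g{\left(H \right)} = 100$ ($g{\left(H \right)} = \left(-5\right) \left(-20\right) = 100$)
$I{\left(x \right)} = 100 x^{2}$
$h{\left(O \right)} = -3 + O^{2}$
$h{\left(-72 \right)} \left(- I{\left(p^{2} \right)}\right) = \left(-3 + \left(-72\right)^{2}\right) \left(- 100 \left(2^{2}\right)^{2}\right) = \left(-3 + 5184\right) \left(- 100 \cdot 4^{2}\right) = 5181 \left(- 100 \cdot 16\right) = 5181 \left(\left(-1\right) 1600\right) = 5181 \left(-1600\right) = -8289600$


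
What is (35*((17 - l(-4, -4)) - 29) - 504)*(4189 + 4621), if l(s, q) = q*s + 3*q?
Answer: -9373840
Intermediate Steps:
l(s, q) = 3*q + q*s
(35*((17 - l(-4, -4)) - 29) - 504)*(4189 + 4621) = (35*((17 - (-4)*(3 - 4)) - 29) - 504)*(4189 + 4621) = (35*((17 - (-4)*(-1)) - 29) - 504)*8810 = (35*((17 - 1*4) - 29) - 504)*8810 = (35*((17 - 4) - 29) - 504)*8810 = (35*(13 - 29) - 504)*8810 = (35*(-16) - 504)*8810 = (-560 - 504)*8810 = -1064*8810 = -9373840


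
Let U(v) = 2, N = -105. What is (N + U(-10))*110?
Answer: -11330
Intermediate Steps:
(N + U(-10))*110 = (-105 + 2)*110 = -103*110 = -11330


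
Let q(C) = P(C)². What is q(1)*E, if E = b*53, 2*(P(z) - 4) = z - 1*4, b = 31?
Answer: 41075/4 ≈ 10269.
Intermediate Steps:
P(z) = 2 + z/2 (P(z) = 4 + (z - 1*4)/2 = 4 + (z - 4)/2 = 4 + (-4 + z)/2 = 4 + (-2 + z/2) = 2 + z/2)
q(C) = (2 + C/2)²
E = 1643 (E = 31*53 = 1643)
q(1)*E = ((4 + 1)²/4)*1643 = ((¼)*5²)*1643 = ((¼)*25)*1643 = (25/4)*1643 = 41075/4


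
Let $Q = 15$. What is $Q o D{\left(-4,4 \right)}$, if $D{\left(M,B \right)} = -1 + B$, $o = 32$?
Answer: $1440$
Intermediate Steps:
$Q o D{\left(-4,4 \right)} = 15 \cdot 32 \left(-1 + 4\right) = 480 \cdot 3 = 1440$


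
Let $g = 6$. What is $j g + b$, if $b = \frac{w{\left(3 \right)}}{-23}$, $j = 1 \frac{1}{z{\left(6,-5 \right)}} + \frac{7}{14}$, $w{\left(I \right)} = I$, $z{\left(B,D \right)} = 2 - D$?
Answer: $\frac{600}{161} \approx 3.7267$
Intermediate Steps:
$j = \frac{9}{14}$ ($j = 1 \frac{1}{2 - -5} + \frac{7}{14} = 1 \frac{1}{2 + 5} + 7 \cdot \frac{1}{14} = 1 \cdot \frac{1}{7} + \frac{1}{2} = \frac{1}{7} + \frac{1}{2} = \frac{9}{14} \approx 0.64286$)
$b = - \frac{3}{23}$ ($b = \frac{3}{-23} = 3 \left(- \frac{1}{23}\right) = - \frac{3}{23} \approx -0.13043$)
$j g + b = \frac{9}{14} \cdot 6 - \frac{3}{23} = \frac{27}{7} - \frac{3}{23} = \frac{600}{161}$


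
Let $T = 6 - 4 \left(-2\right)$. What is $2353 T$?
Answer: $32942$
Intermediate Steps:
$T = 14$ ($T = 6 - -8 = 6 + 8 = 14$)
$2353 T = 2353 \cdot 14 = 32942$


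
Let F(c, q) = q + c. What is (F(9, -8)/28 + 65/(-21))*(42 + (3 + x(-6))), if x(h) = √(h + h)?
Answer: -3855/28 - 257*I*√3/42 ≈ -137.68 - 10.598*I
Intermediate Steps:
x(h) = √2*√h (x(h) = √(2*h) = √2*√h)
F(c, q) = c + q
(F(9, -8)/28 + 65/(-21))*(42 + (3 + x(-6))) = ((9 - 8)/28 + 65/(-21))*(42 + (3 + √2*√(-6))) = (1*(1/28) + 65*(-1/21))*(42 + (3 + √2*(I*√6))) = (1/28 - 65/21)*(42 + (3 + 2*I*√3)) = -257*(45 + 2*I*√3)/84 = -3855/28 - 257*I*√3/42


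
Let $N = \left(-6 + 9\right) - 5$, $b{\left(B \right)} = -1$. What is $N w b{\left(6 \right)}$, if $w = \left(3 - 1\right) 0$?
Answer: $0$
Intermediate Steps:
$w = 0$ ($w = 2 \cdot 0 = 0$)
$N = -2$ ($N = 3 - 5 = -2$)
$N w b{\left(6 \right)} = \left(-2\right) 0 \left(-1\right) = 0 \left(-1\right) = 0$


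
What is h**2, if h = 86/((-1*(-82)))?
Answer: 1849/1681 ≈ 1.0999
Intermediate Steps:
h = 43/41 (h = 86/82 = 86*(1/82) = 43/41 ≈ 1.0488)
h**2 = (43/41)**2 = 1849/1681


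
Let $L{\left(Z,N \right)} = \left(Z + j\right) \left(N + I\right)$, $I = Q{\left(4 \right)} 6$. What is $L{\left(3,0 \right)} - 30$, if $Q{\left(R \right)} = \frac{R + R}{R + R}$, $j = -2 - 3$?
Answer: $-42$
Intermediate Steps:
$j = -5$ ($j = -2 - 3 = -5$)
$Q{\left(R \right)} = 1$ ($Q{\left(R \right)} = \frac{2 R}{2 R} = 2 R \frac{1}{2 R} = 1$)
$I = 6$ ($I = 1 \cdot 6 = 6$)
$L{\left(Z,N \right)} = \left(-5 + Z\right) \left(6 + N\right)$ ($L{\left(Z,N \right)} = \left(Z - 5\right) \left(N + 6\right) = \left(-5 + Z\right) \left(6 + N\right)$)
$L{\left(3,0 \right)} - 30 = \left(-30 - 0 + 6 \cdot 3 + 0 \cdot 3\right) - 30 = \left(-30 + 0 + 18 + 0\right) - 30 = -12 - 30 = -42$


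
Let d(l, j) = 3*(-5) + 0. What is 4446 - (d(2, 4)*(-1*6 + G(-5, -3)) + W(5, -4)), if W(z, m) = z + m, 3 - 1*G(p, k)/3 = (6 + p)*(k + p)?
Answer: 4850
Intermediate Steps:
G(p, k) = 9 - 3*(6 + p)*(k + p)
W(z, m) = m + z
d(l, j) = -15 (d(l, j) = -15 + 0 = -15)
4446 - (d(2, 4)*(-1*6 + G(-5, -3)) + W(5, -4)) = 4446 - (-15*(-1*6 + (9 - 18*(-3) - 18*(-5) - 3*(-5)**2 - 3*(-3)*(-5))) + (-4 + 5)) = 4446 - (-15*(-6 + (9 + 54 + 90 - 3*25 - 45)) + 1) = 4446 - (-15*(-6 + (9 + 54 + 90 - 75 - 45)) + 1) = 4446 - (-15*(-6 + 33) + 1) = 4446 - (-15*27 + 1) = 4446 - (-405 + 1) = 4446 - 1*(-404) = 4446 + 404 = 4850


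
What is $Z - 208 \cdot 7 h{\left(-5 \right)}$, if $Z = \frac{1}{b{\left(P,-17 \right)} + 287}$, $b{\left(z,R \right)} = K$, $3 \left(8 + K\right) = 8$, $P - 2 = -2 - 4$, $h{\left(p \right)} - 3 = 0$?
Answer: $- \frac{3690957}{845} \approx -4368.0$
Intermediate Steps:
$h{\left(p \right)} = 3$ ($h{\left(p \right)} = 3 + 0 = 3$)
$P = -4$ ($P = 2 - 6 = -4$)
$K = - \frac{16}{3}$ ($K = -8 + \frac{1}{3} \cdot 8 = -8 + \frac{8}{3} = - \frac{16}{3} \approx -5.3333$)
$b{\left(z,R \right)} = - \frac{16}{3}$
$Z = \frac{3}{845}$ ($Z = \frac{1}{- \frac{16}{3} + 287} = \frac{1}{\frac{845}{3}} = \frac{3}{845} \approx 0.0035503$)
$Z - 208 \cdot 7 h{\left(-5 \right)} = \frac{3}{845} - 208 \cdot 7 \cdot 3 = \frac{3}{845} - 4368 = - \frac{3690957}{845}$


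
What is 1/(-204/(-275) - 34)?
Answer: -275/9146 ≈ -0.030068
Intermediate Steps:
1/(-204/(-275) - 34) = 1/(-204*(-1/275) - 34) = 1/(204/275 - 34) = 1/(-9146/275) = -275/9146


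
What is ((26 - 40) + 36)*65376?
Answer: 1438272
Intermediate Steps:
((26 - 40) + 36)*65376 = (-14 + 36)*65376 = 22*65376 = 1438272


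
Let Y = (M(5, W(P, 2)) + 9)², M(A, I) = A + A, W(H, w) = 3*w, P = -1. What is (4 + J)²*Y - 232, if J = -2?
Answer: 1212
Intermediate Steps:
M(A, I) = 2*A
Y = 361 (Y = (2*5 + 9)² = (10 + 9)² = 19² = 361)
(4 + J)²*Y - 232 = (4 - 2)²*361 - 232 = 2²*361 - 232 = 4*361 - 232 = 1444 - 232 = 1212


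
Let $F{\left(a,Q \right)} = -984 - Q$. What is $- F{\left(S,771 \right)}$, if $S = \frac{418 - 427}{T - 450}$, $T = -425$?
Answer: $1755$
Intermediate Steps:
$S = \frac{9}{875}$ ($S = \frac{418 - 427}{-425 - 450} = - \frac{9}{-875} = \left(-9\right) \left(- \frac{1}{875}\right) = \frac{9}{875} \approx 0.010286$)
$- F{\left(S,771 \right)} = - (-984 - 771) = \left(-1\right) \left(-1755\right) = 1755$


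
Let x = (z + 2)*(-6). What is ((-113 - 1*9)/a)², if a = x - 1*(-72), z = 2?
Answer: 3721/576 ≈ 6.4601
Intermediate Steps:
x = -24 (x = (2 + 2)*(-6) = 4*(-6) = -24)
a = 48 (a = -24 - 1*(-72) = -24 + 72 = 48)
((-113 - 1*9)/a)² = ((-113 - 1*9)/48)² = ((-113 - 9)*(1/48))² = (-122*1/48)² = (-61/24)² = 3721/576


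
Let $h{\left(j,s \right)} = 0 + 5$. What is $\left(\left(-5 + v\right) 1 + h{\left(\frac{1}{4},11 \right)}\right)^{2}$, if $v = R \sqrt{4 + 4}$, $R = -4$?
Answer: $128$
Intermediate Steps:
$h{\left(j,s \right)} = 5$
$v = - 8 \sqrt{2}$ ($v = - 4 \sqrt{4 + 4} = - 4 \sqrt{8} = - 4 \cdot 2 \sqrt{2} = - 8 \sqrt{2} \approx -11.314$)
$\left(\left(-5 + v\right) 1 + h{\left(\frac{1}{4},11 \right)}\right)^{2} = \left(\left(-5 - 8 \sqrt{2}\right) 1 + 5\right)^{2} = \left(\left(-5 - 8 \sqrt{2}\right) + 5\right)^{2} = \left(- 8 \sqrt{2}\right)^{2} = 128$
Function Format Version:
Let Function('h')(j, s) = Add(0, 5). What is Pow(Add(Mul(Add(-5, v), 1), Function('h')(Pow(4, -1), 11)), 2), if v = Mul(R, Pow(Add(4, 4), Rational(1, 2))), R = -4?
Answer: 128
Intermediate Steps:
Function('h')(j, s) = 5
v = Mul(-8, Pow(2, Rational(1, 2))) (v = Mul(-4, Pow(Add(4, 4), Rational(1, 2))) = Mul(-4, Pow(8, Rational(1, 2))) = Mul(-4, Mul(2, Pow(2, Rational(1, 2)))) = Mul(-8, Pow(2, Rational(1, 2))) ≈ -11.314)
Pow(Add(Mul(Add(-5, v), 1), Function('h')(Pow(4, -1), 11)), 2) = Pow(Add(Mul(Add(-5, Mul(-8, Pow(2, Rational(1, 2)))), 1), 5), 2) = Pow(Add(Add(-5, Mul(-8, Pow(2, Rational(1, 2)))), 5), 2) = Pow(Mul(-8, Pow(2, Rational(1, 2))), 2) = 128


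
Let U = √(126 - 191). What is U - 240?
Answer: -240 + I*√65 ≈ -240.0 + 8.0623*I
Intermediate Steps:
U = I*√65 (U = √(-65) = I*√65 ≈ 8.0623*I)
U - 240 = I*√65 - 240 = -240 + I*√65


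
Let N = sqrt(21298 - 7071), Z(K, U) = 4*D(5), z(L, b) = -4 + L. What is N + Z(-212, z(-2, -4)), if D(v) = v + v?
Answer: 40 + sqrt(14227) ≈ 159.28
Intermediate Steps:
D(v) = 2*v
Z(K, U) = 40 (Z(K, U) = 4*(2*5) = 4*10 = 40)
N = sqrt(14227) ≈ 119.28
N + Z(-212, z(-2, -4)) = sqrt(14227) + 40 = 40 + sqrt(14227)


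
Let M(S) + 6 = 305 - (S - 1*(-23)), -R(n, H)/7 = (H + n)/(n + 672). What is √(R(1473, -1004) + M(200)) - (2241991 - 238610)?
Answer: -2003381 + √342635865/2145 ≈ -2.0034e+6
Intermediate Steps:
R(n, H) = -7*(H + n)/(672 + n) (R(n, H) = -7*(H + n)/(n + 672) = -7*(H + n)/(672 + n))
M(S) = 276 - S (M(S) = -6 + (305 - (S - 1*(-23))) = -6 + (305 - (S + 23)) = -6 + (305 - (23 + S)) = -6 + (305 + (-23 - S)) = -6 + (282 - S) = 276 - S)
√(R(1473, -1004) + M(200)) - (2241991 - 238610) = √(7*(-1*(-1004) - 1*1473)/(672 + 1473) + (276 - 1*200)) - (2241991 - 238610) = √(7*(1004 - 1473)/2145 + (276 - 200)) - 1*2003381 = √(7*(1/2145)*(-469) + 76) - 2003381 = √(-3283/2145 + 76) - 2003381 = √(159737/2145) - 2003381 = √342635865/2145 - 2003381 = -2003381 + √342635865/2145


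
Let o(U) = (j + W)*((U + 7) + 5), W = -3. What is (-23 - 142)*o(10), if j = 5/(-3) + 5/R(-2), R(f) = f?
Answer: 26015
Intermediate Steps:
j = -25/6 (j = 5/(-3) + 5/(-2) = 5*(-1/3) + 5*(-1/2) = -5/3 - 5/2 = -25/6 ≈ -4.1667)
o(U) = -86 - 43*U/6 (o(U) = (-25/6 - 3)*((U + 7) + 5) = -43*((7 + U) + 5)/6 = -43*(12 + U)/6 = -86 - 43*U/6)
(-23 - 142)*o(10) = (-23 - 142)*(-86 - 43/6*10) = -165*(-86 - 215/3) = -165*(-473/3) = 26015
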